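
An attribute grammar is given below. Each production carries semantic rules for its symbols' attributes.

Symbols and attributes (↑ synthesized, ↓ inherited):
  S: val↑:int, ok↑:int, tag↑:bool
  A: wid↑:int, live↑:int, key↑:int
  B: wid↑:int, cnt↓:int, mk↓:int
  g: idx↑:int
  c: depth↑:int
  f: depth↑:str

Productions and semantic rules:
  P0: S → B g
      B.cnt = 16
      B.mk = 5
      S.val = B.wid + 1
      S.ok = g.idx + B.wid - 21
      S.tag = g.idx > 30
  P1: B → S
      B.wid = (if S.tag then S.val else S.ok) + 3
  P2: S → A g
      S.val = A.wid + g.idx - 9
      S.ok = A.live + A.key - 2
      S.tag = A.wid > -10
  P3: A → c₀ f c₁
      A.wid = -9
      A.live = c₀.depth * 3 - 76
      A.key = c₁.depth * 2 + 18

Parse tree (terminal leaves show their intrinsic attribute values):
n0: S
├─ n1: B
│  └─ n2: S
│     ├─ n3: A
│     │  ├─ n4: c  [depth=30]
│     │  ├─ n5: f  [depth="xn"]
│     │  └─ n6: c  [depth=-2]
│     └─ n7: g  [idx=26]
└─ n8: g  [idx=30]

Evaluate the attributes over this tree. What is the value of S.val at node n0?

12

1. n1.cnt = 16  [16]
2. n1.mk = 5  [5]
3. n4.depth = 30  [terminal]
4. n5.depth = "xn"  [terminal]
5. n6.depth = -2  [terminal]
6. n3.wid = -9  [-9]
7. n3.live = 14  [c₀.depth * 3 - 76]
8. n3.key = 14  [c₁.depth * 2 + 18]
9. n7.idx = 26  [terminal]
10. n2.val = 8  [A.wid + g.idx - 9]
11. n2.ok = 26  [A.live + A.key - 2]
12. n2.tag = true  [A.wid > -10]
13. n1.wid = 11  [(if S.tag then S.val else S.ok) + 3]
14. n8.idx = 30  [terminal]
15. n0.val = 12  [B.wid + 1]
16. n0.ok = 20  [g.idx + B.wid - 21]
17. n0.tag = false  [g.idx > 30]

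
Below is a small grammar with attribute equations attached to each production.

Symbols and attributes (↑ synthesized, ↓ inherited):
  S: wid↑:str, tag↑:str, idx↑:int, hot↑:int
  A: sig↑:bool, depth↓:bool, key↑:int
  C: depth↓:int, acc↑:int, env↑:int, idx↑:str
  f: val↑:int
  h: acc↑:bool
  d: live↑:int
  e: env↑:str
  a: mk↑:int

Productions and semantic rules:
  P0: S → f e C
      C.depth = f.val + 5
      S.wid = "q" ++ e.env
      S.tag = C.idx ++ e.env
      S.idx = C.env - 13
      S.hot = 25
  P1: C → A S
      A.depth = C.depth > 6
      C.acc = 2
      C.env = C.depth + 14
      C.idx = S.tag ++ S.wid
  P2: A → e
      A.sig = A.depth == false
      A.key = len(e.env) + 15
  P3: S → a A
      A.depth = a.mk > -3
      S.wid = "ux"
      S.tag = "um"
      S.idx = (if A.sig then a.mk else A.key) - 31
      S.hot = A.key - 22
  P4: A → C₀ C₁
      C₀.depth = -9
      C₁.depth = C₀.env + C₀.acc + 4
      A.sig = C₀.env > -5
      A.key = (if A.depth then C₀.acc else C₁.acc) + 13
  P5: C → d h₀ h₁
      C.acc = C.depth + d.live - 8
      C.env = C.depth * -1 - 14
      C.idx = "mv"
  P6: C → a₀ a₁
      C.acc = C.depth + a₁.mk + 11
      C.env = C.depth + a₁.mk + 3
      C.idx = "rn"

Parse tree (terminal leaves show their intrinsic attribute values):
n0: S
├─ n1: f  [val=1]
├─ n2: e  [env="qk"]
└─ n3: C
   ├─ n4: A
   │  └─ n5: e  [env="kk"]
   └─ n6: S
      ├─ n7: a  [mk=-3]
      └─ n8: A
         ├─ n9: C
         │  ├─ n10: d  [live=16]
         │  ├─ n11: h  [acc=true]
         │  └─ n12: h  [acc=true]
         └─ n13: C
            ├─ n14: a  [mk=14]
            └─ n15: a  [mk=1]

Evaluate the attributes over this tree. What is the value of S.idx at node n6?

1. n1.val = 1  [terminal]
2. n2.env = "qk"  [terminal]
3. n3.depth = 6  [f.val + 5]
4. n4.depth = false  [C.depth > 6]
5. n5.env = "kk"  [terminal]
6. n4.sig = true  [A.depth == false]
7. n4.key = 17  [len(e.env) + 15]
8. n7.mk = -3  [terminal]
9. n8.depth = false  [a.mk > -3]
10. n9.depth = -9  [-9]
11. n10.live = 16  [terminal]
12. n11.acc = true  [terminal]
13. n12.acc = true  [terminal]
14. n9.acc = -1  [C.depth + d.live - 8]
15. n9.env = -5  [C.depth * -1 - 14]
16. n9.idx = "mv"  ["mv"]
17. n13.depth = -2  [C₀.env + C₀.acc + 4]
18. n14.mk = 14  [terminal]
19. n15.mk = 1  [terminal]
20. n13.acc = 10  [C.depth + a₁.mk + 11]
21. n13.env = 2  [C.depth + a₁.mk + 3]
22. n13.idx = "rn"  ["rn"]
23. n8.sig = false  [C₀.env > -5]
24. n8.key = 23  [(if A.depth then C₀.acc else C₁.acc) + 13]
25. n6.wid = "ux"  ["ux"]
26. n6.tag = "um"  ["um"]
27. n6.idx = -8  [(if A.sig then a.mk else A.key) - 31]
28. n6.hot = 1  [A.key - 22]
29. n3.acc = 2  [2]
30. n3.env = 20  [C.depth + 14]
31. n3.idx = "umux"  [S.tag ++ S.wid]
32. n0.wid = "qqk"  ["q" ++ e.env]
33. n0.tag = "umuxqk"  [C.idx ++ e.env]
34. n0.idx = 7  [C.env - 13]
35. n0.hot = 25  [25]

-8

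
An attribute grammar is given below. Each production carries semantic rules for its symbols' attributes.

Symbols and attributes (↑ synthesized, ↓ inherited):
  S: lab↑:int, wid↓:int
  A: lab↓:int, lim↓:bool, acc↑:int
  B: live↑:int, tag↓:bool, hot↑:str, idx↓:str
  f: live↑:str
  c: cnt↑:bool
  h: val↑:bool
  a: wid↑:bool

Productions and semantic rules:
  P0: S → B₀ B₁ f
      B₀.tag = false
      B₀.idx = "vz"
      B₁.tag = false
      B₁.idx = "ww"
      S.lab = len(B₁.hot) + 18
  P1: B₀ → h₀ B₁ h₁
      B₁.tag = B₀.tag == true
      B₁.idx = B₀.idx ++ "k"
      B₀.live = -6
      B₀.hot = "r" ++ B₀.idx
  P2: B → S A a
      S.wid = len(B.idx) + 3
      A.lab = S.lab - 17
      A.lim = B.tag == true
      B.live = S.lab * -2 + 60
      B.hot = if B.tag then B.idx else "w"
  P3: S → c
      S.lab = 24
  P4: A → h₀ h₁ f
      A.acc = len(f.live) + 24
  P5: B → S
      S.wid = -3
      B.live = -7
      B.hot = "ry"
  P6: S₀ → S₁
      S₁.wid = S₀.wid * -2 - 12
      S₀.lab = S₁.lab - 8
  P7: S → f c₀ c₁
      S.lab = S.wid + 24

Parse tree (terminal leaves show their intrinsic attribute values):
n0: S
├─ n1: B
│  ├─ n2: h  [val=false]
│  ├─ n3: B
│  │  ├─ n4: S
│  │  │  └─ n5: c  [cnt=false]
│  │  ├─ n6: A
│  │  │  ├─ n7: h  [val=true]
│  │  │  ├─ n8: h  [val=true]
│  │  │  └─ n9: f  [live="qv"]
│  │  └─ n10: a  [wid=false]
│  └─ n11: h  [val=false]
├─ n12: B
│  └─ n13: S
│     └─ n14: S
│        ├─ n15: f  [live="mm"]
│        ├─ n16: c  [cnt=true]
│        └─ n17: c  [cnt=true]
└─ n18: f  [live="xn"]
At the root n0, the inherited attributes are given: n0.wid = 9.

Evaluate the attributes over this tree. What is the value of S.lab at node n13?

10

1. n0.wid = 9  [given at root]
2. n1.tag = false  [false]
3. n1.idx = "vz"  ["vz"]
4. n2.val = false  [terminal]
5. n3.tag = false  [B₀.tag == true]
6. n3.idx = "vzk"  [B₀.idx ++ "k"]
7. n4.wid = 6  [len(B.idx) + 3]
8. n5.cnt = false  [terminal]
9. n4.lab = 24  [24]
10. n6.lab = 7  [S.lab - 17]
11. n6.lim = false  [B.tag == true]
12. n7.val = true  [terminal]
13. n8.val = true  [terminal]
14. n9.live = "qv"  [terminal]
15. n6.acc = 26  [len(f.live) + 24]
16. n10.wid = false  [terminal]
17. n3.live = 12  [S.lab * -2 + 60]
18. n3.hot = "w"  [if B.tag then B.idx else "w"]
19. n11.val = false  [terminal]
20. n1.live = -6  [-6]
21. n1.hot = "rvz"  ["r" ++ B₀.idx]
22. n12.tag = false  [false]
23. n12.idx = "ww"  ["ww"]
24. n13.wid = -3  [-3]
25. n14.wid = -6  [S₀.wid * -2 - 12]
26. n15.live = "mm"  [terminal]
27. n16.cnt = true  [terminal]
28. n17.cnt = true  [terminal]
29. n14.lab = 18  [S.wid + 24]
30. n13.lab = 10  [S₁.lab - 8]
31. n12.live = -7  [-7]
32. n12.hot = "ry"  ["ry"]
33. n18.live = "xn"  [terminal]
34. n0.lab = 20  [len(B₁.hot) + 18]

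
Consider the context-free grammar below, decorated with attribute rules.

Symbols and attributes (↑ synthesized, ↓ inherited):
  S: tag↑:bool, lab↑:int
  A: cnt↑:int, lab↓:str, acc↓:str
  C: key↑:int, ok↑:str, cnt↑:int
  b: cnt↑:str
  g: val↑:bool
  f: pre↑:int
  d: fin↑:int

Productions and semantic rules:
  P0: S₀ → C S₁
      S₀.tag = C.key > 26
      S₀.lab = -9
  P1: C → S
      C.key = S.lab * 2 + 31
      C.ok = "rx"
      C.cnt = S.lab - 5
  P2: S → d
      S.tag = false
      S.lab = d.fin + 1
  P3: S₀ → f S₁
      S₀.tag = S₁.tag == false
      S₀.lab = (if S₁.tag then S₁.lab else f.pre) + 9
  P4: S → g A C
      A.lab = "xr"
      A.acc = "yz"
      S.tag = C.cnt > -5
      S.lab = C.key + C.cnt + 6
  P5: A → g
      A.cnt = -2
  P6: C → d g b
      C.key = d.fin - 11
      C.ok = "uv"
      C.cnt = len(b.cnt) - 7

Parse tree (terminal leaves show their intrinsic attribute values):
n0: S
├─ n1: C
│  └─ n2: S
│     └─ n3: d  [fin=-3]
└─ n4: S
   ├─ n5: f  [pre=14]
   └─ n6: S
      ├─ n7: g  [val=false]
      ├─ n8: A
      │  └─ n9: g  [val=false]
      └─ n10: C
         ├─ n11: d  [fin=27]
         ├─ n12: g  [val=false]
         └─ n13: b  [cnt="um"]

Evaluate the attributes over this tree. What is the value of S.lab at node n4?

23

1. n3.fin = -3  [terminal]
2. n2.tag = false  [false]
3. n2.lab = -2  [d.fin + 1]
4. n1.key = 27  [S.lab * 2 + 31]
5. n1.ok = "rx"  ["rx"]
6. n1.cnt = -7  [S.lab - 5]
7. n5.pre = 14  [terminal]
8. n7.val = false  [terminal]
9. n8.lab = "xr"  ["xr"]
10. n8.acc = "yz"  ["yz"]
11. n9.val = false  [terminal]
12. n8.cnt = -2  [-2]
13. n11.fin = 27  [terminal]
14. n12.val = false  [terminal]
15. n13.cnt = "um"  [terminal]
16. n10.key = 16  [d.fin - 11]
17. n10.ok = "uv"  ["uv"]
18. n10.cnt = -5  [len(b.cnt) - 7]
19. n6.tag = false  [C.cnt > -5]
20. n6.lab = 17  [C.key + C.cnt + 6]
21. n4.tag = true  [S₁.tag == false]
22. n4.lab = 23  [(if S₁.tag then S₁.lab else f.pre) + 9]
23. n0.tag = true  [C.key > 26]
24. n0.lab = -9  [-9]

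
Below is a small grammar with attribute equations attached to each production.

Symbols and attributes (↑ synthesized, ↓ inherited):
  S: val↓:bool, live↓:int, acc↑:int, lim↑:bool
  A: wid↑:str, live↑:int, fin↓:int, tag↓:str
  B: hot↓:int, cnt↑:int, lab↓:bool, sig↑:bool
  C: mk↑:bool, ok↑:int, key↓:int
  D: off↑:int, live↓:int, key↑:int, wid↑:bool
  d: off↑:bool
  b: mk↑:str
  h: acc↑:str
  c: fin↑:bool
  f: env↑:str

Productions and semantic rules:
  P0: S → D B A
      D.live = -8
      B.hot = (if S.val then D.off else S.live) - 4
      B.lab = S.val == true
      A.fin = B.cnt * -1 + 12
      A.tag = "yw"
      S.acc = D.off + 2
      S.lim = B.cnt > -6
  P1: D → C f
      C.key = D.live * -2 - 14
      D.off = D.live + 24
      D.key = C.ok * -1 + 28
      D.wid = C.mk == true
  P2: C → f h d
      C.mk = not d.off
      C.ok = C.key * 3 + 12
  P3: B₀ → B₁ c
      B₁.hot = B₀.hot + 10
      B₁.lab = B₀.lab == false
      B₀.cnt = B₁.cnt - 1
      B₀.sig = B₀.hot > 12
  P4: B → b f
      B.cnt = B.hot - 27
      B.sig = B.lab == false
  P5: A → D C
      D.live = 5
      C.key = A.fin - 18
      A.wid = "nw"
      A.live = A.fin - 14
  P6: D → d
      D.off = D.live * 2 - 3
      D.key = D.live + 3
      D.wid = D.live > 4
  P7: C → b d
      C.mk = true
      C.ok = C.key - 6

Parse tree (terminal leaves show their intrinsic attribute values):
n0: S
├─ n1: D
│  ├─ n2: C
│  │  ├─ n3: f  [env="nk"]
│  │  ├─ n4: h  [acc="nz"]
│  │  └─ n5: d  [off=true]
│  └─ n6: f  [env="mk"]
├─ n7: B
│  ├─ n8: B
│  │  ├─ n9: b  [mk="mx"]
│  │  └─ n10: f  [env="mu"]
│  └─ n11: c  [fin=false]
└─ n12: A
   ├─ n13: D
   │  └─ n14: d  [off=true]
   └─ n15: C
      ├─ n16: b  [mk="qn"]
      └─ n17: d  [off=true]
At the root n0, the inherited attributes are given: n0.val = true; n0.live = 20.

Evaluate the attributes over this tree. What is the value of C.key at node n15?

0

1. n0.val = true  [given at root]
2. n0.live = 20  [given at root]
3. n1.live = -8  [-8]
4. n2.key = 2  [D.live * -2 - 14]
5. n3.env = "nk"  [terminal]
6. n4.acc = "nz"  [terminal]
7. n5.off = true  [terminal]
8. n2.mk = false  [not d.off]
9. n2.ok = 18  [C.key * 3 + 12]
10. n6.env = "mk"  [terminal]
11. n1.off = 16  [D.live + 24]
12. n1.key = 10  [C.ok * -1 + 28]
13. n1.wid = false  [C.mk == true]
14. n7.hot = 12  [(if S.val then D.off else S.live) - 4]
15. n7.lab = true  [S.val == true]
16. n8.hot = 22  [B₀.hot + 10]
17. n8.lab = false  [B₀.lab == false]
18. n9.mk = "mx"  [terminal]
19. n10.env = "mu"  [terminal]
20. n8.cnt = -5  [B.hot - 27]
21. n8.sig = true  [B.lab == false]
22. n11.fin = false  [terminal]
23. n7.cnt = -6  [B₁.cnt - 1]
24. n7.sig = false  [B₀.hot > 12]
25. n12.fin = 18  [B.cnt * -1 + 12]
26. n12.tag = "yw"  ["yw"]
27. n13.live = 5  [5]
28. n14.off = true  [terminal]
29. n13.off = 7  [D.live * 2 - 3]
30. n13.key = 8  [D.live + 3]
31. n13.wid = true  [D.live > 4]
32. n15.key = 0  [A.fin - 18]
33. n16.mk = "qn"  [terminal]
34. n17.off = true  [terminal]
35. n15.mk = true  [true]
36. n15.ok = -6  [C.key - 6]
37. n12.wid = "nw"  ["nw"]
38. n12.live = 4  [A.fin - 14]
39. n0.acc = 18  [D.off + 2]
40. n0.lim = false  [B.cnt > -6]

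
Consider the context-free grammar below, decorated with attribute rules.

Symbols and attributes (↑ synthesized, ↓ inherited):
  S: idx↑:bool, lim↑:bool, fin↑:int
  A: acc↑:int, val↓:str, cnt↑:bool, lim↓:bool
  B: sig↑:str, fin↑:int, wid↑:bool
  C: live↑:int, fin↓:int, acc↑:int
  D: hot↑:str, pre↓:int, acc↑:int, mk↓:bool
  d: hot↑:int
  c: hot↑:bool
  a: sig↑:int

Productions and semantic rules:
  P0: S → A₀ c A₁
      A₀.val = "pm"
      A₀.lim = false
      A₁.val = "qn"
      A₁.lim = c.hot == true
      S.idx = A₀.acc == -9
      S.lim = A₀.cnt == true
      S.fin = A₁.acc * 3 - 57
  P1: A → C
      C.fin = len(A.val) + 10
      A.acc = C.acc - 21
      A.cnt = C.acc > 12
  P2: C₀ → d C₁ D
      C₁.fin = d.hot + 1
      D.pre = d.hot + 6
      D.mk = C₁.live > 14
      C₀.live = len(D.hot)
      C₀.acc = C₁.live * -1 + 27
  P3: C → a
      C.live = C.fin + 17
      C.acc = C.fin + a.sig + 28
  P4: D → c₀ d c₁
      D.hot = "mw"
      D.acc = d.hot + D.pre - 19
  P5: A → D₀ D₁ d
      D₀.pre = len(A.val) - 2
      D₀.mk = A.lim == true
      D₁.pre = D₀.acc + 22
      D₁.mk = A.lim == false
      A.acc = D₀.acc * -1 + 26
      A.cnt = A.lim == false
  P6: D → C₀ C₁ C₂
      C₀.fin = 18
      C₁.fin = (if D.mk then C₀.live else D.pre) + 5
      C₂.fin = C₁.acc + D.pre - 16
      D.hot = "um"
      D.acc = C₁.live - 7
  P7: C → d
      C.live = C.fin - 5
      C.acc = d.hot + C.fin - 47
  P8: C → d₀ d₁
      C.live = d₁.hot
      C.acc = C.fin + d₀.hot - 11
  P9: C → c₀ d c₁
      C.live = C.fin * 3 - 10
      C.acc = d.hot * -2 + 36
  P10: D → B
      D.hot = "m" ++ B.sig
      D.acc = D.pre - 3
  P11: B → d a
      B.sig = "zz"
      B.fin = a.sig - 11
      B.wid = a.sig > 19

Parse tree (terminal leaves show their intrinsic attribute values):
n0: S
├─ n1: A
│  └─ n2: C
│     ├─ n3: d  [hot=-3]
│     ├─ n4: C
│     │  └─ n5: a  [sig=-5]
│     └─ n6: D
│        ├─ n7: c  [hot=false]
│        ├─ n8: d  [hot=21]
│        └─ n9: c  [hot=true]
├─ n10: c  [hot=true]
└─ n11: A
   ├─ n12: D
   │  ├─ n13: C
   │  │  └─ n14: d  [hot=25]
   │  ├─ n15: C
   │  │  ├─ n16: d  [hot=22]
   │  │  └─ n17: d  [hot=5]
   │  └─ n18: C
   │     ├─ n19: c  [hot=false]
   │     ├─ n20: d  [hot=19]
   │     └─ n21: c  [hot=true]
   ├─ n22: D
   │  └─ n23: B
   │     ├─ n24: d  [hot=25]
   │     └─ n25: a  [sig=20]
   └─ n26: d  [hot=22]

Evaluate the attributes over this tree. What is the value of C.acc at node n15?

29

1. n1.val = "pm"  ["pm"]
2. n1.lim = false  [false]
3. n2.fin = 12  [len(A.val) + 10]
4. n3.hot = -3  [terminal]
5. n4.fin = -2  [d.hot + 1]
6. n5.sig = -5  [terminal]
7. n4.live = 15  [C.fin + 17]
8. n4.acc = 21  [C.fin + a.sig + 28]
9. n6.pre = 3  [d.hot + 6]
10. n6.mk = true  [C₁.live > 14]
11. n7.hot = false  [terminal]
12. n8.hot = 21  [terminal]
13. n9.hot = true  [terminal]
14. n6.hot = "mw"  ["mw"]
15. n6.acc = 5  [d.hot + D.pre - 19]
16. n2.live = 2  [len(D.hot)]
17. n2.acc = 12  [C₁.live * -1 + 27]
18. n1.acc = -9  [C.acc - 21]
19. n1.cnt = false  [C.acc > 12]
20. n10.hot = true  [terminal]
21. n11.val = "qn"  ["qn"]
22. n11.lim = true  [c.hot == true]
23. n12.pre = 0  [len(A.val) - 2]
24. n12.mk = true  [A.lim == true]
25. n13.fin = 18  [18]
26. n14.hot = 25  [terminal]
27. n13.live = 13  [C.fin - 5]
28. n13.acc = -4  [d.hot + C.fin - 47]
29. n15.fin = 18  [(if D.mk then C₀.live else D.pre) + 5]
30. n16.hot = 22  [terminal]
31. n17.hot = 5  [terminal]
32. n15.live = 5  [d₁.hot]
33. n15.acc = 29  [C.fin + d₀.hot - 11]
34. n18.fin = 13  [C₁.acc + D.pre - 16]
35. n19.hot = false  [terminal]
36. n20.hot = 19  [terminal]
37. n21.hot = true  [terminal]
38. n18.live = 29  [C.fin * 3 - 10]
39. n18.acc = -2  [d.hot * -2 + 36]
40. n12.hot = "um"  ["um"]
41. n12.acc = -2  [C₁.live - 7]
42. n22.pre = 20  [D₀.acc + 22]
43. n22.mk = false  [A.lim == false]
44. n24.hot = 25  [terminal]
45. n25.sig = 20  [terminal]
46. n23.sig = "zz"  ["zz"]
47. n23.fin = 9  [a.sig - 11]
48. n23.wid = true  [a.sig > 19]
49. n22.hot = "mzz"  ["m" ++ B.sig]
50. n22.acc = 17  [D.pre - 3]
51. n26.hot = 22  [terminal]
52. n11.acc = 28  [D₀.acc * -1 + 26]
53. n11.cnt = false  [A.lim == false]
54. n0.idx = true  [A₀.acc == -9]
55. n0.lim = false  [A₀.cnt == true]
56. n0.fin = 27  [A₁.acc * 3 - 57]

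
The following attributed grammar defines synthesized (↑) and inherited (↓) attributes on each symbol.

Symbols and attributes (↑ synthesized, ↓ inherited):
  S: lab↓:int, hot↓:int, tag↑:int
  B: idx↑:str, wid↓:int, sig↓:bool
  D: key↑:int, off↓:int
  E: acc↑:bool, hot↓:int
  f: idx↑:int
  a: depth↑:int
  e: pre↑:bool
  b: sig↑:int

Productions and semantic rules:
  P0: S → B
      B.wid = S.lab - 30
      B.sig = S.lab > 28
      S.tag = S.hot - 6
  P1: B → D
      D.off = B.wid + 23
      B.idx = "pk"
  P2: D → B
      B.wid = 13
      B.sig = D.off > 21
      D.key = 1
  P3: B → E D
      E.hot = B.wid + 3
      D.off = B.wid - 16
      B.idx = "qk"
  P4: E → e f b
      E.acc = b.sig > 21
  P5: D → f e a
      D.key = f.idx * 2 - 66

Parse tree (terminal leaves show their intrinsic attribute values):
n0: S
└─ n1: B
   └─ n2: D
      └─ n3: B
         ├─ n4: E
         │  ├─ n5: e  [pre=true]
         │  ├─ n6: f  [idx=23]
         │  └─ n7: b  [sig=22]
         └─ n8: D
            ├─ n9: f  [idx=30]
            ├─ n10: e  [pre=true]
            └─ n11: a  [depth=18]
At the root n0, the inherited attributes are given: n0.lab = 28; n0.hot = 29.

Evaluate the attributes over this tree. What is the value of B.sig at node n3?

1. n0.lab = 28  [given at root]
2. n0.hot = 29  [given at root]
3. n1.wid = -2  [S.lab - 30]
4. n1.sig = false  [S.lab > 28]
5. n2.off = 21  [B.wid + 23]
6. n3.wid = 13  [13]
7. n3.sig = false  [D.off > 21]
8. n4.hot = 16  [B.wid + 3]
9. n5.pre = true  [terminal]
10. n6.idx = 23  [terminal]
11. n7.sig = 22  [terminal]
12. n4.acc = true  [b.sig > 21]
13. n8.off = -3  [B.wid - 16]
14. n9.idx = 30  [terminal]
15. n10.pre = true  [terminal]
16. n11.depth = 18  [terminal]
17. n8.key = -6  [f.idx * 2 - 66]
18. n3.idx = "qk"  ["qk"]
19. n2.key = 1  [1]
20. n1.idx = "pk"  ["pk"]
21. n0.tag = 23  [S.hot - 6]

false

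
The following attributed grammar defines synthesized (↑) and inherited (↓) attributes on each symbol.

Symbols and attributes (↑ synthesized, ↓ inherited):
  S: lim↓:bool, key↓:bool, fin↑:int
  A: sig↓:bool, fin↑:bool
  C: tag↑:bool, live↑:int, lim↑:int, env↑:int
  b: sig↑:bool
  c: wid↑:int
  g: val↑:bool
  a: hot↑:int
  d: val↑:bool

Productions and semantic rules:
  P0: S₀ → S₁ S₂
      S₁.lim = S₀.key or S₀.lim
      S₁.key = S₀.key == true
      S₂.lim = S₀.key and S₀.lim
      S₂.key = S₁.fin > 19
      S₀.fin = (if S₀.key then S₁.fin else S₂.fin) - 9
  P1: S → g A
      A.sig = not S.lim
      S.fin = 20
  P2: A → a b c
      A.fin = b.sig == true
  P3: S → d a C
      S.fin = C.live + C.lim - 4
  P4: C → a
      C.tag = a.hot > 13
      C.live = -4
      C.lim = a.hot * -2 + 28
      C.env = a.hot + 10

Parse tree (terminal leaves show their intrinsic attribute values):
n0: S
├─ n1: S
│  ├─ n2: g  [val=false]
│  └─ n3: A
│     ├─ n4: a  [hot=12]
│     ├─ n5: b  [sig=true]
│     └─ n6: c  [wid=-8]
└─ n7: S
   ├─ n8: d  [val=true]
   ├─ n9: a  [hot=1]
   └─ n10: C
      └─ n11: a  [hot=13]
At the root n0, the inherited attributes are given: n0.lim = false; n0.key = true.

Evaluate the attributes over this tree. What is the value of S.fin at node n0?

11

1. n0.lim = false  [given at root]
2. n0.key = true  [given at root]
3. n1.lim = true  [S₀.key or S₀.lim]
4. n1.key = true  [S₀.key == true]
5. n2.val = false  [terminal]
6. n3.sig = false  [not S.lim]
7. n4.hot = 12  [terminal]
8. n5.sig = true  [terminal]
9. n6.wid = -8  [terminal]
10. n3.fin = true  [b.sig == true]
11. n1.fin = 20  [20]
12. n7.lim = false  [S₀.key and S₀.lim]
13. n7.key = true  [S₁.fin > 19]
14. n8.val = true  [terminal]
15. n9.hot = 1  [terminal]
16. n11.hot = 13  [terminal]
17. n10.tag = false  [a.hot > 13]
18. n10.live = -4  [-4]
19. n10.lim = 2  [a.hot * -2 + 28]
20. n10.env = 23  [a.hot + 10]
21. n7.fin = -6  [C.live + C.lim - 4]
22. n0.fin = 11  [(if S₀.key then S₁.fin else S₂.fin) - 9]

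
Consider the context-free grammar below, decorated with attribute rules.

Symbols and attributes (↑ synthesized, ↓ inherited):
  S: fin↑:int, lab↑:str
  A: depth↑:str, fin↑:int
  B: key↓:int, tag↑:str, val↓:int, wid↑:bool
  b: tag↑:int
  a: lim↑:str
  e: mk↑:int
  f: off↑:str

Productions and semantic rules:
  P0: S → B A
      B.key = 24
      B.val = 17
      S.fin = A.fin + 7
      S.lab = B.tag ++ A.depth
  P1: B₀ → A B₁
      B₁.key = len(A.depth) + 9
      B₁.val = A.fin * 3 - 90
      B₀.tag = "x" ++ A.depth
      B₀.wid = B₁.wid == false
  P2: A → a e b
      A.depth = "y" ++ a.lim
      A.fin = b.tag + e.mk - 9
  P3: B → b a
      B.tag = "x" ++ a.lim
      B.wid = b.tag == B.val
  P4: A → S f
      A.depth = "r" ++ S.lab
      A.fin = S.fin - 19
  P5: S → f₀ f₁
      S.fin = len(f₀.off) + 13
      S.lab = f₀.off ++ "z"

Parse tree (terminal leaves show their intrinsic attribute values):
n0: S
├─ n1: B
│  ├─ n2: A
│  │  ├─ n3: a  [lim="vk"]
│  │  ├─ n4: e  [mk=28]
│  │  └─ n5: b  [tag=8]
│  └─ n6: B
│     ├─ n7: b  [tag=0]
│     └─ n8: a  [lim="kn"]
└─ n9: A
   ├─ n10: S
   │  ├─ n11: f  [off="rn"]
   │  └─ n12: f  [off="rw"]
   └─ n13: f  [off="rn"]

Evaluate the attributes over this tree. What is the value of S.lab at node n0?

1. n1.key = 24  [24]
2. n1.val = 17  [17]
3. n3.lim = "vk"  [terminal]
4. n4.mk = 28  [terminal]
5. n5.tag = 8  [terminal]
6. n2.depth = "yvk"  ["y" ++ a.lim]
7. n2.fin = 27  [b.tag + e.mk - 9]
8. n6.key = 12  [len(A.depth) + 9]
9. n6.val = -9  [A.fin * 3 - 90]
10. n7.tag = 0  [terminal]
11. n8.lim = "kn"  [terminal]
12. n6.tag = "xkn"  ["x" ++ a.lim]
13. n6.wid = false  [b.tag == B.val]
14. n1.tag = "xyvk"  ["x" ++ A.depth]
15. n1.wid = true  [B₁.wid == false]
16. n11.off = "rn"  [terminal]
17. n12.off = "rw"  [terminal]
18. n10.fin = 15  [len(f₀.off) + 13]
19. n10.lab = "rnz"  [f₀.off ++ "z"]
20. n13.off = "rn"  [terminal]
21. n9.depth = "rrnz"  ["r" ++ S.lab]
22. n9.fin = -4  [S.fin - 19]
23. n0.fin = 3  [A.fin + 7]
24. n0.lab = "xyvkrrnz"  [B.tag ++ A.depth]

"xyvkrrnz"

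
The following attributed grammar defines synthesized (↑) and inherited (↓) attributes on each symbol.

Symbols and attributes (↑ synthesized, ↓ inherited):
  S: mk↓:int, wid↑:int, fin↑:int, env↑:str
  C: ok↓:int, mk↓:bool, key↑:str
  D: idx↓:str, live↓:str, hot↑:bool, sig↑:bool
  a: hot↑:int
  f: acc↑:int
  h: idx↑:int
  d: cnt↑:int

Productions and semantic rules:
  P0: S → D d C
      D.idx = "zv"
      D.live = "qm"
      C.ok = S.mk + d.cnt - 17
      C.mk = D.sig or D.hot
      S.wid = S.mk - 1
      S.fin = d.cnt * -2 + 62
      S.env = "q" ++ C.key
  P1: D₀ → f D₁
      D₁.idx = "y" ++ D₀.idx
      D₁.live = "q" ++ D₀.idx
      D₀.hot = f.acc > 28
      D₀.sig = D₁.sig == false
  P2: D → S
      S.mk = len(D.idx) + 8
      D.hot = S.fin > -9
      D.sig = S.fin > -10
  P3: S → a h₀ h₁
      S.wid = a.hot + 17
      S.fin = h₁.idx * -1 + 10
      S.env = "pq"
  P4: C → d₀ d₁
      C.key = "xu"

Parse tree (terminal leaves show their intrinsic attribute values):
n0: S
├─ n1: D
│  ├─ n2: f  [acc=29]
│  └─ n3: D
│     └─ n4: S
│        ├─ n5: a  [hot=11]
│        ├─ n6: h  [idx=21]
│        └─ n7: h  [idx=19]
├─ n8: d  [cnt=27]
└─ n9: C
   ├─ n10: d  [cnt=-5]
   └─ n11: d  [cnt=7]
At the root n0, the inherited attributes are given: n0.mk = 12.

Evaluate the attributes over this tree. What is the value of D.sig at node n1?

1. n0.mk = 12  [given at root]
2. n1.idx = "zv"  ["zv"]
3. n1.live = "qm"  ["qm"]
4. n2.acc = 29  [terminal]
5. n3.idx = "yzv"  ["y" ++ D₀.idx]
6. n3.live = "qzv"  ["q" ++ D₀.idx]
7. n4.mk = 11  [len(D.idx) + 8]
8. n5.hot = 11  [terminal]
9. n6.idx = 21  [terminal]
10. n7.idx = 19  [terminal]
11. n4.wid = 28  [a.hot + 17]
12. n4.fin = -9  [h₁.idx * -1 + 10]
13. n4.env = "pq"  ["pq"]
14. n3.hot = false  [S.fin > -9]
15. n3.sig = true  [S.fin > -10]
16. n1.hot = true  [f.acc > 28]
17. n1.sig = false  [D₁.sig == false]
18. n8.cnt = 27  [terminal]
19. n9.ok = 22  [S.mk + d.cnt - 17]
20. n9.mk = true  [D.sig or D.hot]
21. n10.cnt = -5  [terminal]
22. n11.cnt = 7  [terminal]
23. n9.key = "xu"  ["xu"]
24. n0.wid = 11  [S.mk - 1]
25. n0.fin = 8  [d.cnt * -2 + 62]
26. n0.env = "qxu"  ["q" ++ C.key]

false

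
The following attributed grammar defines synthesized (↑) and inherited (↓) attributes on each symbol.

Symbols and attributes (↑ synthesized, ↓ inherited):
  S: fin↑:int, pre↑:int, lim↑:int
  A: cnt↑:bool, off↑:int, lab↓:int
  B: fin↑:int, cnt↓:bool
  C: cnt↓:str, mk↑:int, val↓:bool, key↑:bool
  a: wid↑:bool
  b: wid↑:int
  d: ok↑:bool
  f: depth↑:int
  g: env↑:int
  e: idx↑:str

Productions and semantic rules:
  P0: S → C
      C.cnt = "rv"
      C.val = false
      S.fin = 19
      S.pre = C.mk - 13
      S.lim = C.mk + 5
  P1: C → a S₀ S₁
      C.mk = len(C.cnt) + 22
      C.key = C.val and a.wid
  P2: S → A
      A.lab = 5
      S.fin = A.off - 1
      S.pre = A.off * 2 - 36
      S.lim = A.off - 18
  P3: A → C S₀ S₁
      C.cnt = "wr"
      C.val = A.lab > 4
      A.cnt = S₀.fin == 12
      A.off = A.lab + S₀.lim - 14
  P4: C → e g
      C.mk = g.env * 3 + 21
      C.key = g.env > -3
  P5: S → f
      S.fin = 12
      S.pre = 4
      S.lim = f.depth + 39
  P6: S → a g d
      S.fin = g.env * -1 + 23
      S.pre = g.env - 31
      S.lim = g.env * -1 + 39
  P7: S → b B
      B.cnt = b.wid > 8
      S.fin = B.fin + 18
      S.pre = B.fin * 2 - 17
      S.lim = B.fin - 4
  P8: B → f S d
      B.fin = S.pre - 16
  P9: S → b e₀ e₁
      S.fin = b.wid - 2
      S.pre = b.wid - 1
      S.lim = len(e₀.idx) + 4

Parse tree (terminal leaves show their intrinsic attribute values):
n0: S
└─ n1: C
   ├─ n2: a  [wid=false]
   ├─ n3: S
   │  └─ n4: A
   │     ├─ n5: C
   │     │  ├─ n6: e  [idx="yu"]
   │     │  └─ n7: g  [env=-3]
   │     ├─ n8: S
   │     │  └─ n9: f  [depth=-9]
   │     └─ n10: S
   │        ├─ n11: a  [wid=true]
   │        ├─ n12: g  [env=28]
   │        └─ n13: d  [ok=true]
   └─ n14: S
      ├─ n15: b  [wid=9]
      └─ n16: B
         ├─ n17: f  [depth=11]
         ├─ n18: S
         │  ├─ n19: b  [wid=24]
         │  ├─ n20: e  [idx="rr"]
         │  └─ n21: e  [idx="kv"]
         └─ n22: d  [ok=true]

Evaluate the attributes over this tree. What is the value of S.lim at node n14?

1. n1.cnt = "rv"  ["rv"]
2. n1.val = false  [false]
3. n2.wid = false  [terminal]
4. n4.lab = 5  [5]
5. n5.cnt = "wr"  ["wr"]
6. n5.val = true  [A.lab > 4]
7. n6.idx = "yu"  [terminal]
8. n7.env = -3  [terminal]
9. n5.mk = 12  [g.env * 3 + 21]
10. n5.key = false  [g.env > -3]
11. n9.depth = -9  [terminal]
12. n8.fin = 12  [12]
13. n8.pre = 4  [4]
14. n8.lim = 30  [f.depth + 39]
15. n11.wid = true  [terminal]
16. n12.env = 28  [terminal]
17. n13.ok = true  [terminal]
18. n10.fin = -5  [g.env * -1 + 23]
19. n10.pre = -3  [g.env - 31]
20. n10.lim = 11  [g.env * -1 + 39]
21. n4.cnt = true  [S₀.fin == 12]
22. n4.off = 21  [A.lab + S₀.lim - 14]
23. n3.fin = 20  [A.off - 1]
24. n3.pre = 6  [A.off * 2 - 36]
25. n3.lim = 3  [A.off - 18]
26. n15.wid = 9  [terminal]
27. n16.cnt = true  [b.wid > 8]
28. n17.depth = 11  [terminal]
29. n19.wid = 24  [terminal]
30. n20.idx = "rr"  [terminal]
31. n21.idx = "kv"  [terminal]
32. n18.fin = 22  [b.wid - 2]
33. n18.pre = 23  [b.wid - 1]
34. n18.lim = 6  [len(e₀.idx) + 4]
35. n22.ok = true  [terminal]
36. n16.fin = 7  [S.pre - 16]
37. n14.fin = 25  [B.fin + 18]
38. n14.pre = -3  [B.fin * 2 - 17]
39. n14.lim = 3  [B.fin - 4]
40. n1.mk = 24  [len(C.cnt) + 22]
41. n1.key = false  [C.val and a.wid]
42. n0.fin = 19  [19]
43. n0.pre = 11  [C.mk - 13]
44. n0.lim = 29  [C.mk + 5]

3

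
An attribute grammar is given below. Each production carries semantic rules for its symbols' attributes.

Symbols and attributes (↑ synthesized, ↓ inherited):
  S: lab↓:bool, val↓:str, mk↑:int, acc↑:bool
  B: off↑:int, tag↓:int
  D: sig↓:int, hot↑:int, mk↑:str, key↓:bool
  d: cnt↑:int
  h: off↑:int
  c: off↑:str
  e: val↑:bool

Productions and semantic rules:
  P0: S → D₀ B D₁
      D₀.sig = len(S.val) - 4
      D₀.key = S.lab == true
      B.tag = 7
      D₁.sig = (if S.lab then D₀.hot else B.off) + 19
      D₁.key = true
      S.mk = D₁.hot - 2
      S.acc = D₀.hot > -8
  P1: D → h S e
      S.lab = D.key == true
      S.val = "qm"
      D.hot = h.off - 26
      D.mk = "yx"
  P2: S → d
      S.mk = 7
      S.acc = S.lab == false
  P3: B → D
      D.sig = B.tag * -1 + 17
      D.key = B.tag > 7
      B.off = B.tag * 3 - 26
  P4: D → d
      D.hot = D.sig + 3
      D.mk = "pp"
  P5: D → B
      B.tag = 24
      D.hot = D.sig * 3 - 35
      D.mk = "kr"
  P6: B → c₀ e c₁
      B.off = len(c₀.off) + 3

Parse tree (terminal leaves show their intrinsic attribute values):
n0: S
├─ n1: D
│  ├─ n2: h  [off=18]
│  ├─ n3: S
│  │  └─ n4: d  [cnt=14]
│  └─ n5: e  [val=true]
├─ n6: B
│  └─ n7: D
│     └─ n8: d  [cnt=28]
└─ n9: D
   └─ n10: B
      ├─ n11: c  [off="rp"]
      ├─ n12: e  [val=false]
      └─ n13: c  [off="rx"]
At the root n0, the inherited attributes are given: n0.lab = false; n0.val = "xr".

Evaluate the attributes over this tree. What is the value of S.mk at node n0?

5

1. n0.lab = false  [given at root]
2. n0.val = "xr"  [given at root]
3. n1.sig = -2  [len(S.val) - 4]
4. n1.key = false  [S.lab == true]
5. n2.off = 18  [terminal]
6. n3.lab = false  [D.key == true]
7. n3.val = "qm"  ["qm"]
8. n4.cnt = 14  [terminal]
9. n3.mk = 7  [7]
10. n3.acc = true  [S.lab == false]
11. n5.val = true  [terminal]
12. n1.hot = -8  [h.off - 26]
13. n1.mk = "yx"  ["yx"]
14. n6.tag = 7  [7]
15. n7.sig = 10  [B.tag * -1 + 17]
16. n7.key = false  [B.tag > 7]
17. n8.cnt = 28  [terminal]
18. n7.hot = 13  [D.sig + 3]
19. n7.mk = "pp"  ["pp"]
20. n6.off = -5  [B.tag * 3 - 26]
21. n9.sig = 14  [(if S.lab then D₀.hot else B.off) + 19]
22. n9.key = true  [true]
23. n10.tag = 24  [24]
24. n11.off = "rp"  [terminal]
25. n12.val = false  [terminal]
26. n13.off = "rx"  [terminal]
27. n10.off = 5  [len(c₀.off) + 3]
28. n9.hot = 7  [D.sig * 3 - 35]
29. n9.mk = "kr"  ["kr"]
30. n0.mk = 5  [D₁.hot - 2]
31. n0.acc = false  [D₀.hot > -8]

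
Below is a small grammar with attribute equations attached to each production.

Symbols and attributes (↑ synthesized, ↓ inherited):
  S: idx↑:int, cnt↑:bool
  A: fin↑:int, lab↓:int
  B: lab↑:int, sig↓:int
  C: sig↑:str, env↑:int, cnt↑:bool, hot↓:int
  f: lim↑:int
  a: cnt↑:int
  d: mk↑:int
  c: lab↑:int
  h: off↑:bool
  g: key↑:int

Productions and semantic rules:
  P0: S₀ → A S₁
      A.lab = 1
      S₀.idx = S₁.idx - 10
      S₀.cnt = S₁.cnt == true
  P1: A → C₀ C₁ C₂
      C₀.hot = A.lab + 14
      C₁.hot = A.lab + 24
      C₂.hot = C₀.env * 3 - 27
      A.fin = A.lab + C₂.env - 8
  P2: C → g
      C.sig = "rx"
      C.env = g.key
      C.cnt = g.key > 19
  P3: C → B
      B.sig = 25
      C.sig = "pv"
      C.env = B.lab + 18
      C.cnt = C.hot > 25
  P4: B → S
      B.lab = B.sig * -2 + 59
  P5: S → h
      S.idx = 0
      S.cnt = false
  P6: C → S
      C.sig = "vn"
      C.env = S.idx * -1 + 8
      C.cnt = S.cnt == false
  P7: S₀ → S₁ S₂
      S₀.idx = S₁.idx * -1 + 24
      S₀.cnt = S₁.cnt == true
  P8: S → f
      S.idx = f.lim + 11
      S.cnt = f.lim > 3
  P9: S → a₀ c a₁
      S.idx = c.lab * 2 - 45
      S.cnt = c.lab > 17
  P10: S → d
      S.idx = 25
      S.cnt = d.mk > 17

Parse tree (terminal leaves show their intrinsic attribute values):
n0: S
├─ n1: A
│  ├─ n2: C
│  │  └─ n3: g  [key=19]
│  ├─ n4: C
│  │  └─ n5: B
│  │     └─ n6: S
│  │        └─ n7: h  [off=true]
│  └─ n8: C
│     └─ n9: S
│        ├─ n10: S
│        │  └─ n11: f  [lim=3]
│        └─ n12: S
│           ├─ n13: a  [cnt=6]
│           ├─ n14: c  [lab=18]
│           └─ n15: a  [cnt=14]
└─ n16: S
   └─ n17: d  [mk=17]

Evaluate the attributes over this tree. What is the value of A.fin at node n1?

-9

1. n1.lab = 1  [1]
2. n2.hot = 15  [A.lab + 14]
3. n3.key = 19  [terminal]
4. n2.sig = "rx"  ["rx"]
5. n2.env = 19  [g.key]
6. n2.cnt = false  [g.key > 19]
7. n4.hot = 25  [A.lab + 24]
8. n5.sig = 25  [25]
9. n7.off = true  [terminal]
10. n6.idx = 0  [0]
11. n6.cnt = false  [false]
12. n5.lab = 9  [B.sig * -2 + 59]
13. n4.sig = "pv"  ["pv"]
14. n4.env = 27  [B.lab + 18]
15. n4.cnt = false  [C.hot > 25]
16. n8.hot = 30  [C₀.env * 3 - 27]
17. n11.lim = 3  [terminal]
18. n10.idx = 14  [f.lim + 11]
19. n10.cnt = false  [f.lim > 3]
20. n13.cnt = 6  [terminal]
21. n14.lab = 18  [terminal]
22. n15.cnt = 14  [terminal]
23. n12.idx = -9  [c.lab * 2 - 45]
24. n12.cnt = true  [c.lab > 17]
25. n9.idx = 10  [S₁.idx * -1 + 24]
26. n9.cnt = false  [S₁.cnt == true]
27. n8.sig = "vn"  ["vn"]
28. n8.env = -2  [S.idx * -1 + 8]
29. n8.cnt = true  [S.cnt == false]
30. n1.fin = -9  [A.lab + C₂.env - 8]
31. n17.mk = 17  [terminal]
32. n16.idx = 25  [25]
33. n16.cnt = false  [d.mk > 17]
34. n0.idx = 15  [S₁.idx - 10]
35. n0.cnt = false  [S₁.cnt == true]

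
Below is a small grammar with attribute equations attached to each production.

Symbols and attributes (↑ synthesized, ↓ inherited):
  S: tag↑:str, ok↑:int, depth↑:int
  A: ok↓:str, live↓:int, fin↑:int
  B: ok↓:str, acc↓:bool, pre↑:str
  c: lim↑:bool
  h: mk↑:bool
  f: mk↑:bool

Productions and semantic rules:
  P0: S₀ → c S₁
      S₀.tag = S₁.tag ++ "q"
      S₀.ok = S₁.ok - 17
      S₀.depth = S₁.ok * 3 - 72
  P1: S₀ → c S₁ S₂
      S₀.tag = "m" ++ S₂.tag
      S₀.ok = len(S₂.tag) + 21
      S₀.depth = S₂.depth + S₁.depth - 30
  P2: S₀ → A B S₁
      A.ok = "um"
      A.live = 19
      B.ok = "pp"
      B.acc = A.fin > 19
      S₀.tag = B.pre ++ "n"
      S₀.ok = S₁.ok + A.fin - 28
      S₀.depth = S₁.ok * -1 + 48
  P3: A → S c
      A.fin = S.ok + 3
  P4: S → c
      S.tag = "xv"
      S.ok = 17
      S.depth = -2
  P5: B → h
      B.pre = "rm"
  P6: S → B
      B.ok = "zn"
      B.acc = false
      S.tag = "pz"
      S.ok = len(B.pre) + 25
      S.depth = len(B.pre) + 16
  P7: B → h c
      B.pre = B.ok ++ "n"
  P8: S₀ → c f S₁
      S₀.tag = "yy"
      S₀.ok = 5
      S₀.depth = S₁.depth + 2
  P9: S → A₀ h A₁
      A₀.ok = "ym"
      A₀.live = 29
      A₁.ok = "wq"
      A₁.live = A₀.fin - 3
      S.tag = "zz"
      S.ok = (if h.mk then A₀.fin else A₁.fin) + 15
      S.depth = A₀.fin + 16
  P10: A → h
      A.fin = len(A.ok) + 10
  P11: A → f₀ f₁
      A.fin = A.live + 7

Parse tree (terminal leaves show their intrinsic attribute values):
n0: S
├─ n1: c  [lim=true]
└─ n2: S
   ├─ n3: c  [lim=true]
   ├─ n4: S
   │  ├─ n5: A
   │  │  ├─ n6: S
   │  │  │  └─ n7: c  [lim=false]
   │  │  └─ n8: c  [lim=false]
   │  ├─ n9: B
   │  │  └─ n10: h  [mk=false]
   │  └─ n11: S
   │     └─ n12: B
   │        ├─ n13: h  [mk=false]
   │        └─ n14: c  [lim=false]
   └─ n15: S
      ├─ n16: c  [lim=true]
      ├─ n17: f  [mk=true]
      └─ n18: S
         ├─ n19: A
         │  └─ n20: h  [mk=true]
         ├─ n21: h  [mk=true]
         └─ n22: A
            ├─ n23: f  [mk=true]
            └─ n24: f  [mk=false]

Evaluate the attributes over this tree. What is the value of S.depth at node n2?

20

1. n1.lim = true  [terminal]
2. n3.lim = true  [terminal]
3. n5.ok = "um"  ["um"]
4. n5.live = 19  [19]
5. n7.lim = false  [terminal]
6. n6.tag = "xv"  ["xv"]
7. n6.ok = 17  [17]
8. n6.depth = -2  [-2]
9. n8.lim = false  [terminal]
10. n5.fin = 20  [S.ok + 3]
11. n9.ok = "pp"  ["pp"]
12. n9.acc = true  [A.fin > 19]
13. n10.mk = false  [terminal]
14. n9.pre = "rm"  ["rm"]
15. n12.ok = "zn"  ["zn"]
16. n12.acc = false  [false]
17. n13.mk = false  [terminal]
18. n14.lim = false  [terminal]
19. n12.pre = "znn"  [B.ok ++ "n"]
20. n11.tag = "pz"  ["pz"]
21. n11.ok = 28  [len(B.pre) + 25]
22. n11.depth = 19  [len(B.pre) + 16]
23. n4.tag = "rmn"  [B.pre ++ "n"]
24. n4.ok = 20  [S₁.ok + A.fin - 28]
25. n4.depth = 20  [S₁.ok * -1 + 48]
26. n16.lim = true  [terminal]
27. n17.mk = true  [terminal]
28. n19.ok = "ym"  ["ym"]
29. n19.live = 29  [29]
30. n20.mk = true  [terminal]
31. n19.fin = 12  [len(A.ok) + 10]
32. n21.mk = true  [terminal]
33. n22.ok = "wq"  ["wq"]
34. n22.live = 9  [A₀.fin - 3]
35. n23.mk = true  [terminal]
36. n24.mk = false  [terminal]
37. n22.fin = 16  [A.live + 7]
38. n18.tag = "zz"  ["zz"]
39. n18.ok = 27  [(if h.mk then A₀.fin else A₁.fin) + 15]
40. n18.depth = 28  [A₀.fin + 16]
41. n15.tag = "yy"  ["yy"]
42. n15.ok = 5  [5]
43. n15.depth = 30  [S₁.depth + 2]
44. n2.tag = "myy"  ["m" ++ S₂.tag]
45. n2.ok = 23  [len(S₂.tag) + 21]
46. n2.depth = 20  [S₂.depth + S₁.depth - 30]
47. n0.tag = "myyq"  [S₁.tag ++ "q"]
48. n0.ok = 6  [S₁.ok - 17]
49. n0.depth = -3  [S₁.ok * 3 - 72]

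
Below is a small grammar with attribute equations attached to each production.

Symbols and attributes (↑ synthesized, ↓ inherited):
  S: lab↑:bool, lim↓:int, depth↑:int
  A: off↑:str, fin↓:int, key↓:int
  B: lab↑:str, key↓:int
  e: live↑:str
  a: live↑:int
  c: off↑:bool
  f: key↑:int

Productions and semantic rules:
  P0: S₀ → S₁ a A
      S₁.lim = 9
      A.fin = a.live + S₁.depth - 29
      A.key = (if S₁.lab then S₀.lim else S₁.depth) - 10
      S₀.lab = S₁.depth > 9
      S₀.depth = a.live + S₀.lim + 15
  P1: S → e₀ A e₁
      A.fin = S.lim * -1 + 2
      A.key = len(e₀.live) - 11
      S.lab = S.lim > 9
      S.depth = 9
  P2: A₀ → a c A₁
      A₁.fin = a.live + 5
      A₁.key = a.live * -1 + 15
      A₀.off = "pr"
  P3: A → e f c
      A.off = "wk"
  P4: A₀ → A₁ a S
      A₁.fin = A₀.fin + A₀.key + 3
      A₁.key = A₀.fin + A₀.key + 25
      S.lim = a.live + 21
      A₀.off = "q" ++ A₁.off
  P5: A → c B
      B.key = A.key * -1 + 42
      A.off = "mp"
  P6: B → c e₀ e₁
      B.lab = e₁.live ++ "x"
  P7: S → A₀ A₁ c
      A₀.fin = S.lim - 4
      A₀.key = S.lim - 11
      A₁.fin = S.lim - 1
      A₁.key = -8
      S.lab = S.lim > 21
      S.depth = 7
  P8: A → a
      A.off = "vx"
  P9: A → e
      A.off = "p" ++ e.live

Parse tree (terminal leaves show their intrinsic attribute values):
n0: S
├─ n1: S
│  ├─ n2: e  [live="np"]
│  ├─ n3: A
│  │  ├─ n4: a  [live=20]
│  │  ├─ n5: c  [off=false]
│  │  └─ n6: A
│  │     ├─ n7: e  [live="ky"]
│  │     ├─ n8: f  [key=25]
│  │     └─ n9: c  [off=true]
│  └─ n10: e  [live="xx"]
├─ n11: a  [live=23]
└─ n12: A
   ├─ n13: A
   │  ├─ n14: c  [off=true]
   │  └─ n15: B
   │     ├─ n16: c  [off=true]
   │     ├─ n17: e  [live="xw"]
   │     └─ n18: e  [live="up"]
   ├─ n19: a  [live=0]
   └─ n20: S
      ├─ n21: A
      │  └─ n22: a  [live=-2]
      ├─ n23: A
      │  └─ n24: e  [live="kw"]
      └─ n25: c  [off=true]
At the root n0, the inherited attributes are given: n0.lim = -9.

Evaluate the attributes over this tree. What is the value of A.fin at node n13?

5

1. n0.lim = -9  [given at root]
2. n1.lim = 9  [9]
3. n2.live = "np"  [terminal]
4. n3.fin = -7  [S.lim * -1 + 2]
5. n3.key = -9  [len(e₀.live) - 11]
6. n4.live = 20  [terminal]
7. n5.off = false  [terminal]
8. n6.fin = 25  [a.live + 5]
9. n6.key = -5  [a.live * -1 + 15]
10. n7.live = "ky"  [terminal]
11. n8.key = 25  [terminal]
12. n9.off = true  [terminal]
13. n6.off = "wk"  ["wk"]
14. n3.off = "pr"  ["pr"]
15. n10.live = "xx"  [terminal]
16. n1.lab = false  [S.lim > 9]
17. n1.depth = 9  [9]
18. n11.live = 23  [terminal]
19. n12.fin = 3  [a.live + S₁.depth - 29]
20. n12.key = -1  [(if S₁.lab then S₀.lim else S₁.depth) - 10]
21. n13.fin = 5  [A₀.fin + A₀.key + 3]
22. n13.key = 27  [A₀.fin + A₀.key + 25]
23. n14.off = true  [terminal]
24. n15.key = 15  [A.key * -1 + 42]
25. n16.off = true  [terminal]
26. n17.live = "xw"  [terminal]
27. n18.live = "up"  [terminal]
28. n15.lab = "upx"  [e₁.live ++ "x"]
29. n13.off = "mp"  ["mp"]
30. n19.live = 0  [terminal]
31. n20.lim = 21  [a.live + 21]
32. n21.fin = 17  [S.lim - 4]
33. n21.key = 10  [S.lim - 11]
34. n22.live = -2  [terminal]
35. n21.off = "vx"  ["vx"]
36. n23.fin = 20  [S.lim - 1]
37. n23.key = -8  [-8]
38. n24.live = "kw"  [terminal]
39. n23.off = "pkw"  ["p" ++ e.live]
40. n25.off = true  [terminal]
41. n20.lab = false  [S.lim > 21]
42. n20.depth = 7  [7]
43. n12.off = "qmp"  ["q" ++ A₁.off]
44. n0.lab = false  [S₁.depth > 9]
45. n0.depth = 29  [a.live + S₀.lim + 15]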